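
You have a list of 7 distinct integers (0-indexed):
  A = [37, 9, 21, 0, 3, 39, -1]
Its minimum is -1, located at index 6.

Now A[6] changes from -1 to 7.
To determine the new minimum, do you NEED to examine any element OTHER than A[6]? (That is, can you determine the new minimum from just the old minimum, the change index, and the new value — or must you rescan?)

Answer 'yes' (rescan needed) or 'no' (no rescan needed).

Old min = -1 at index 6
Change at index 6: -1 -> 7
Index 6 WAS the min and new value 7 > old min -1. Must rescan other elements to find the new min.
Needs rescan: yes

Answer: yes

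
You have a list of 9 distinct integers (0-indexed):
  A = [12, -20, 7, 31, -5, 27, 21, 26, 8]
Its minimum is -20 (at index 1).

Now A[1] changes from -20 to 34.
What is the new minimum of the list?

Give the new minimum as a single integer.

Answer: -5

Derivation:
Old min = -20 (at index 1)
Change: A[1] -20 -> 34
Changed element WAS the min. Need to check: is 34 still <= all others?
  Min of remaining elements: -5
  New min = min(34, -5) = -5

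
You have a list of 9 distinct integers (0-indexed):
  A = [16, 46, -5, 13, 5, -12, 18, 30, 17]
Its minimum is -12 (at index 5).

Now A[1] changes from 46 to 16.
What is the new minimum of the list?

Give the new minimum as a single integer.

Answer: -12

Derivation:
Old min = -12 (at index 5)
Change: A[1] 46 -> 16
Changed element was NOT the old min.
  New min = min(old_min, new_val) = min(-12, 16) = -12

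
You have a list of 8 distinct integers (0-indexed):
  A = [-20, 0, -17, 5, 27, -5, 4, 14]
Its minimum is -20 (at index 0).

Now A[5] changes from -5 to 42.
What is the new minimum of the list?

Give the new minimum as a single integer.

Old min = -20 (at index 0)
Change: A[5] -5 -> 42
Changed element was NOT the old min.
  New min = min(old_min, new_val) = min(-20, 42) = -20

Answer: -20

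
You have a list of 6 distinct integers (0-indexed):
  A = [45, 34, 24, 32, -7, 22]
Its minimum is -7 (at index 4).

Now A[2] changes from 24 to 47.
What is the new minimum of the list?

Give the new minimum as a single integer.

Answer: -7

Derivation:
Old min = -7 (at index 4)
Change: A[2] 24 -> 47
Changed element was NOT the old min.
  New min = min(old_min, new_val) = min(-7, 47) = -7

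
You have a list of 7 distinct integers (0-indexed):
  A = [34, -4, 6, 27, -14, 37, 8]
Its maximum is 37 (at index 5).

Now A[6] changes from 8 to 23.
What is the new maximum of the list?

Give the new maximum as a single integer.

Answer: 37

Derivation:
Old max = 37 (at index 5)
Change: A[6] 8 -> 23
Changed element was NOT the old max.
  New max = max(old_max, new_val) = max(37, 23) = 37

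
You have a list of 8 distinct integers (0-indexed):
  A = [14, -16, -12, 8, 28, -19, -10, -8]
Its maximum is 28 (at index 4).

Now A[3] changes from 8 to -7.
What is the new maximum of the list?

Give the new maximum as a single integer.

Old max = 28 (at index 4)
Change: A[3] 8 -> -7
Changed element was NOT the old max.
  New max = max(old_max, new_val) = max(28, -7) = 28

Answer: 28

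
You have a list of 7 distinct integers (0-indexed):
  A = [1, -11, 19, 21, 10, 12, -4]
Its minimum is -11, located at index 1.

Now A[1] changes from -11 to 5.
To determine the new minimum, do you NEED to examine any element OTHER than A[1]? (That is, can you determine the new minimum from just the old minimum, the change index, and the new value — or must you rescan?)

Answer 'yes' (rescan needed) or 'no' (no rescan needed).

Old min = -11 at index 1
Change at index 1: -11 -> 5
Index 1 WAS the min and new value 5 > old min -11. Must rescan other elements to find the new min.
Needs rescan: yes

Answer: yes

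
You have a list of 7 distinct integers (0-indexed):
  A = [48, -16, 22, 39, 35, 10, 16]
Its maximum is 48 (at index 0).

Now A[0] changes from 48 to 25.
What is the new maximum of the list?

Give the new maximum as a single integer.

Old max = 48 (at index 0)
Change: A[0] 48 -> 25
Changed element WAS the max -> may need rescan.
  Max of remaining elements: 39
  New max = max(25, 39) = 39

Answer: 39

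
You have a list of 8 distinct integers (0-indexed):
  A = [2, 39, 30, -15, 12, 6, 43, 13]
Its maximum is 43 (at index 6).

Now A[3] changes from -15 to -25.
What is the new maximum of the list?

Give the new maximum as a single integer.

Old max = 43 (at index 6)
Change: A[3] -15 -> -25
Changed element was NOT the old max.
  New max = max(old_max, new_val) = max(43, -25) = 43

Answer: 43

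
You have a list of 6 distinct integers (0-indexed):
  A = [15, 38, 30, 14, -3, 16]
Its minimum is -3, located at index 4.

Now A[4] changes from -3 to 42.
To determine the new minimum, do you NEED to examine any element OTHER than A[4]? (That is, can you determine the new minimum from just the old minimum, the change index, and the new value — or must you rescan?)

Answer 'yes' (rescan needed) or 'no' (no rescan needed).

Old min = -3 at index 4
Change at index 4: -3 -> 42
Index 4 WAS the min and new value 42 > old min -3. Must rescan other elements to find the new min.
Needs rescan: yes

Answer: yes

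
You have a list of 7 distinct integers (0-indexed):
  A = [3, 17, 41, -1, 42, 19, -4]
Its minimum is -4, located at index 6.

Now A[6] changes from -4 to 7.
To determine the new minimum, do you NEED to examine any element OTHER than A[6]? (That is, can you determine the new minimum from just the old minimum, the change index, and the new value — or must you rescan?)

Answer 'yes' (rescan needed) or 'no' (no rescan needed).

Old min = -4 at index 6
Change at index 6: -4 -> 7
Index 6 WAS the min and new value 7 > old min -4. Must rescan other elements to find the new min.
Needs rescan: yes

Answer: yes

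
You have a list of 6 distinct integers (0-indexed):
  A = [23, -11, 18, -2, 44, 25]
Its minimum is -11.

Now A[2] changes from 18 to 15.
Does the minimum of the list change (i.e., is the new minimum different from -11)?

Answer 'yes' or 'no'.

Answer: no

Derivation:
Old min = -11
Change: A[2] 18 -> 15
Changed element was NOT the min; min changes only if 15 < -11.
New min = -11; changed? no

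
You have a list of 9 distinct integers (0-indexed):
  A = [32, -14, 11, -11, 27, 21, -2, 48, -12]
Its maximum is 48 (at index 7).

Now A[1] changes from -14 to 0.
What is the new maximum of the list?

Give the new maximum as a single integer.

Old max = 48 (at index 7)
Change: A[1] -14 -> 0
Changed element was NOT the old max.
  New max = max(old_max, new_val) = max(48, 0) = 48

Answer: 48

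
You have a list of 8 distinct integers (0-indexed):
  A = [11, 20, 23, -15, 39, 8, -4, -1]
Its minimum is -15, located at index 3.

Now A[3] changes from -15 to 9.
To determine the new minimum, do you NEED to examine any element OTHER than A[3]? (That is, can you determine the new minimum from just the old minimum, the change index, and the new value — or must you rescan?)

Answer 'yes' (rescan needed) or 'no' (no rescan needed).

Old min = -15 at index 3
Change at index 3: -15 -> 9
Index 3 WAS the min and new value 9 > old min -15. Must rescan other elements to find the new min.
Needs rescan: yes

Answer: yes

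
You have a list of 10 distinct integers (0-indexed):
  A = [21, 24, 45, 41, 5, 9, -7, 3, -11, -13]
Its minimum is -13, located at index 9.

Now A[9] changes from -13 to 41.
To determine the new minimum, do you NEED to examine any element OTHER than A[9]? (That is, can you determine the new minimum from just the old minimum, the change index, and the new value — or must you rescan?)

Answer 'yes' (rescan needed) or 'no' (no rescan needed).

Old min = -13 at index 9
Change at index 9: -13 -> 41
Index 9 WAS the min and new value 41 > old min -13. Must rescan other elements to find the new min.
Needs rescan: yes

Answer: yes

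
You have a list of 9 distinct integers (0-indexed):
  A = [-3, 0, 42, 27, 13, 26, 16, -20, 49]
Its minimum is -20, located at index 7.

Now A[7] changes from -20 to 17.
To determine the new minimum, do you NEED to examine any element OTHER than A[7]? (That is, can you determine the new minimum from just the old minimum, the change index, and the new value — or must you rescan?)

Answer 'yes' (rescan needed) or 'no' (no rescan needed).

Old min = -20 at index 7
Change at index 7: -20 -> 17
Index 7 WAS the min and new value 17 > old min -20. Must rescan other elements to find the new min.
Needs rescan: yes

Answer: yes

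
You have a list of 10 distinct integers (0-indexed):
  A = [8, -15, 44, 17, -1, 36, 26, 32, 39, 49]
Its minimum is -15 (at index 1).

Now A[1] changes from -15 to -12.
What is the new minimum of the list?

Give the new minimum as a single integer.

Answer: -12

Derivation:
Old min = -15 (at index 1)
Change: A[1] -15 -> -12
Changed element WAS the min. Need to check: is -12 still <= all others?
  Min of remaining elements: -1
  New min = min(-12, -1) = -12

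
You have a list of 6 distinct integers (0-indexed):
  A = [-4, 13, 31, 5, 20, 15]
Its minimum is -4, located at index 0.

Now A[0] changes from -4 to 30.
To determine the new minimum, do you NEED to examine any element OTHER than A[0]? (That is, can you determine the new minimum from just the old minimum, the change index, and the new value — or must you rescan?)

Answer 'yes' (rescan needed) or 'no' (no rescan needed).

Answer: yes

Derivation:
Old min = -4 at index 0
Change at index 0: -4 -> 30
Index 0 WAS the min and new value 30 > old min -4. Must rescan other elements to find the new min.
Needs rescan: yes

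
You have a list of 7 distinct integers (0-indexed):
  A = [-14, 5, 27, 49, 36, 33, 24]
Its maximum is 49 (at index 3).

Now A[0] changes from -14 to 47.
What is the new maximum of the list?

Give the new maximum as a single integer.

Answer: 49

Derivation:
Old max = 49 (at index 3)
Change: A[0] -14 -> 47
Changed element was NOT the old max.
  New max = max(old_max, new_val) = max(49, 47) = 49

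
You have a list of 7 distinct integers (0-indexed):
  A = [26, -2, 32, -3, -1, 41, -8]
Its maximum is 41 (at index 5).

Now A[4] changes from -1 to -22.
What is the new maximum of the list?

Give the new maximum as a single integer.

Answer: 41

Derivation:
Old max = 41 (at index 5)
Change: A[4] -1 -> -22
Changed element was NOT the old max.
  New max = max(old_max, new_val) = max(41, -22) = 41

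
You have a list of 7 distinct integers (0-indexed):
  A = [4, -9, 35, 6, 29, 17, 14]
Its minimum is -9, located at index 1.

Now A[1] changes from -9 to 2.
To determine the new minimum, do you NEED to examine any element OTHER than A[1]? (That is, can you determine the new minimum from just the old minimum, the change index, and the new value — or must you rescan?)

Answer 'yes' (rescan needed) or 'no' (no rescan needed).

Answer: yes

Derivation:
Old min = -9 at index 1
Change at index 1: -9 -> 2
Index 1 WAS the min and new value 2 > old min -9. Must rescan other elements to find the new min.
Needs rescan: yes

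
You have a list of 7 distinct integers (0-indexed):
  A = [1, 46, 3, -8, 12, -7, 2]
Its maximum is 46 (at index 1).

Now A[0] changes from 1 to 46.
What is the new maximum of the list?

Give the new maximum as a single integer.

Answer: 46

Derivation:
Old max = 46 (at index 1)
Change: A[0] 1 -> 46
Changed element was NOT the old max.
  New max = max(old_max, new_val) = max(46, 46) = 46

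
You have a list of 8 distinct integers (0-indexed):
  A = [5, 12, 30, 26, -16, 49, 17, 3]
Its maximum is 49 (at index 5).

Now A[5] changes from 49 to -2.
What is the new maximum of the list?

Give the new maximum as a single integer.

Old max = 49 (at index 5)
Change: A[5] 49 -> -2
Changed element WAS the max -> may need rescan.
  Max of remaining elements: 30
  New max = max(-2, 30) = 30

Answer: 30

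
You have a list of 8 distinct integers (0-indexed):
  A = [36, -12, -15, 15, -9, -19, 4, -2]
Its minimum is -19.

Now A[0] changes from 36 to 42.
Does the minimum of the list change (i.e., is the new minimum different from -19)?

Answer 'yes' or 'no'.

Answer: no

Derivation:
Old min = -19
Change: A[0] 36 -> 42
Changed element was NOT the min; min changes only if 42 < -19.
New min = -19; changed? no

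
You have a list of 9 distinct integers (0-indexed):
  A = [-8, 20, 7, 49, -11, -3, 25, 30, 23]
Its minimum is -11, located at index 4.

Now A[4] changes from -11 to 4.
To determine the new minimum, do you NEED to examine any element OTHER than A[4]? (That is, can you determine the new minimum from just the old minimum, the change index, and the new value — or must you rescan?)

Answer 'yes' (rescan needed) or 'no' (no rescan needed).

Old min = -11 at index 4
Change at index 4: -11 -> 4
Index 4 WAS the min and new value 4 > old min -11. Must rescan other elements to find the new min.
Needs rescan: yes

Answer: yes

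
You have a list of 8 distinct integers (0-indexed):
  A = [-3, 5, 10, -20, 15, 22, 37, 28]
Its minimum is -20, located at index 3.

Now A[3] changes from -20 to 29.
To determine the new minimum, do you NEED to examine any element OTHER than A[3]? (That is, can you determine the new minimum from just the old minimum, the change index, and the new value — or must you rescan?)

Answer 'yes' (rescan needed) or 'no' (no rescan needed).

Old min = -20 at index 3
Change at index 3: -20 -> 29
Index 3 WAS the min and new value 29 > old min -20. Must rescan other elements to find the new min.
Needs rescan: yes

Answer: yes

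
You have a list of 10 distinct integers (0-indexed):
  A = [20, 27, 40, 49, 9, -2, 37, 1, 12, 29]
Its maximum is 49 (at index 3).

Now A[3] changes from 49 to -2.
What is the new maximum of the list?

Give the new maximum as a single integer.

Answer: 40

Derivation:
Old max = 49 (at index 3)
Change: A[3] 49 -> -2
Changed element WAS the max -> may need rescan.
  Max of remaining elements: 40
  New max = max(-2, 40) = 40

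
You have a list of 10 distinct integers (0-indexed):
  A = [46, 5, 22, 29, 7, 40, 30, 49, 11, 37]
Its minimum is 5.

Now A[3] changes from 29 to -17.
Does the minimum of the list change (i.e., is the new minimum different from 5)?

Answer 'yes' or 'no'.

Old min = 5
Change: A[3] 29 -> -17
Changed element was NOT the min; min changes only if -17 < 5.
New min = -17; changed? yes

Answer: yes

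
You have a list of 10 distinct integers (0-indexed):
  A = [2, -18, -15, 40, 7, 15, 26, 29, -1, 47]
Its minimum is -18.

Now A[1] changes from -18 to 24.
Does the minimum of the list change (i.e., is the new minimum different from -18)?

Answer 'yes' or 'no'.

Answer: yes

Derivation:
Old min = -18
Change: A[1] -18 -> 24
Changed element was the min; new min must be rechecked.
New min = -15; changed? yes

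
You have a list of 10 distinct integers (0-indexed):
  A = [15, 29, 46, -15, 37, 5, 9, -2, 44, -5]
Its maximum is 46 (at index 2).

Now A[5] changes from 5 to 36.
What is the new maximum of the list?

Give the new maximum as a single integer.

Old max = 46 (at index 2)
Change: A[5] 5 -> 36
Changed element was NOT the old max.
  New max = max(old_max, new_val) = max(46, 36) = 46

Answer: 46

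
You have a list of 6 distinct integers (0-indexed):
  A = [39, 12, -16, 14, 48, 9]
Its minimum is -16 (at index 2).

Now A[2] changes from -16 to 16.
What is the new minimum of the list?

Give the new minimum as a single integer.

Answer: 9

Derivation:
Old min = -16 (at index 2)
Change: A[2] -16 -> 16
Changed element WAS the min. Need to check: is 16 still <= all others?
  Min of remaining elements: 9
  New min = min(16, 9) = 9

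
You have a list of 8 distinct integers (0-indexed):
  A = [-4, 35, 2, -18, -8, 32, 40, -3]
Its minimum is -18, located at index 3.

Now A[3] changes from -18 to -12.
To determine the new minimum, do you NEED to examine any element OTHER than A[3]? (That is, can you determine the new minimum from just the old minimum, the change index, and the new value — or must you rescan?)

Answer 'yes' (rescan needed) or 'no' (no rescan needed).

Answer: yes

Derivation:
Old min = -18 at index 3
Change at index 3: -18 -> -12
Index 3 WAS the min and new value -12 > old min -18. Must rescan other elements to find the new min.
Needs rescan: yes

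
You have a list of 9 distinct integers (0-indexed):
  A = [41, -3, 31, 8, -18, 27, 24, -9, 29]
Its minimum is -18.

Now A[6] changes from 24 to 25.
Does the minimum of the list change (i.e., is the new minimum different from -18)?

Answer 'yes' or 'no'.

Old min = -18
Change: A[6] 24 -> 25
Changed element was NOT the min; min changes only if 25 < -18.
New min = -18; changed? no

Answer: no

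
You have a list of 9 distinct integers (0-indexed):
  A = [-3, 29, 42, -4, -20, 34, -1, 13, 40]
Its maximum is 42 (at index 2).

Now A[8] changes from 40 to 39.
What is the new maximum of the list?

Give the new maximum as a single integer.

Old max = 42 (at index 2)
Change: A[8] 40 -> 39
Changed element was NOT the old max.
  New max = max(old_max, new_val) = max(42, 39) = 42

Answer: 42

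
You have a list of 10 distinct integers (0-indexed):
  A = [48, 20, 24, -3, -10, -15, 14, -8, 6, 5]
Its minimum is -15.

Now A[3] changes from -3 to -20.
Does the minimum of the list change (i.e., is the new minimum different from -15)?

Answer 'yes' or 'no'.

Answer: yes

Derivation:
Old min = -15
Change: A[3] -3 -> -20
Changed element was NOT the min; min changes only if -20 < -15.
New min = -20; changed? yes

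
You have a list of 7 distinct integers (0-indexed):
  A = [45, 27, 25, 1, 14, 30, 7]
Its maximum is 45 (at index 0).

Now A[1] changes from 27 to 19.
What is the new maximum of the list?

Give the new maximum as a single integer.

Answer: 45

Derivation:
Old max = 45 (at index 0)
Change: A[1] 27 -> 19
Changed element was NOT the old max.
  New max = max(old_max, new_val) = max(45, 19) = 45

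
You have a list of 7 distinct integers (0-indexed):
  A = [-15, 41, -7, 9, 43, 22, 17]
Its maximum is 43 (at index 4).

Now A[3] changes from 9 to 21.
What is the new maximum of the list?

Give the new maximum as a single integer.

Old max = 43 (at index 4)
Change: A[3] 9 -> 21
Changed element was NOT the old max.
  New max = max(old_max, new_val) = max(43, 21) = 43

Answer: 43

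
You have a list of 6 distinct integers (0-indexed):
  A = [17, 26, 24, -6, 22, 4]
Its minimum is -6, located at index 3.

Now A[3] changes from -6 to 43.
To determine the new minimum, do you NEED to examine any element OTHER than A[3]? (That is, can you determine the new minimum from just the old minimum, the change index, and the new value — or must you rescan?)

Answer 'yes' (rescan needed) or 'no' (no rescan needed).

Answer: yes

Derivation:
Old min = -6 at index 3
Change at index 3: -6 -> 43
Index 3 WAS the min and new value 43 > old min -6. Must rescan other elements to find the new min.
Needs rescan: yes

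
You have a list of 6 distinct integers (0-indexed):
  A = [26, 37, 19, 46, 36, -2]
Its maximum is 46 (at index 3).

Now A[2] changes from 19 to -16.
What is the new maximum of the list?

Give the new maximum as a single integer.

Answer: 46

Derivation:
Old max = 46 (at index 3)
Change: A[2] 19 -> -16
Changed element was NOT the old max.
  New max = max(old_max, new_val) = max(46, -16) = 46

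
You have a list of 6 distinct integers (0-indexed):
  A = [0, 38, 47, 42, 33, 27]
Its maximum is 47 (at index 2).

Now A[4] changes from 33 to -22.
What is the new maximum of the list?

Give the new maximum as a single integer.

Old max = 47 (at index 2)
Change: A[4] 33 -> -22
Changed element was NOT the old max.
  New max = max(old_max, new_val) = max(47, -22) = 47

Answer: 47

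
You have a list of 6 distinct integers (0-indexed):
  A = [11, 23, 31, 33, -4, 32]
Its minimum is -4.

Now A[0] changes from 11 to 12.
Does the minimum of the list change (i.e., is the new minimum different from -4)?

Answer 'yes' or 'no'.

Old min = -4
Change: A[0] 11 -> 12
Changed element was NOT the min; min changes only if 12 < -4.
New min = -4; changed? no

Answer: no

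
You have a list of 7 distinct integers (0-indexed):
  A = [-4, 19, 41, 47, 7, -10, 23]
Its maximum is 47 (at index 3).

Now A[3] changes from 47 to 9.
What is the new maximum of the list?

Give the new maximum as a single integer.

Old max = 47 (at index 3)
Change: A[3] 47 -> 9
Changed element WAS the max -> may need rescan.
  Max of remaining elements: 41
  New max = max(9, 41) = 41

Answer: 41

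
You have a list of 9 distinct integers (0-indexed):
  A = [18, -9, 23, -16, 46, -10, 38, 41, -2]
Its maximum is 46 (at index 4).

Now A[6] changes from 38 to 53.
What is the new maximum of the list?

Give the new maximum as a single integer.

Old max = 46 (at index 4)
Change: A[6] 38 -> 53
Changed element was NOT the old max.
  New max = max(old_max, new_val) = max(46, 53) = 53

Answer: 53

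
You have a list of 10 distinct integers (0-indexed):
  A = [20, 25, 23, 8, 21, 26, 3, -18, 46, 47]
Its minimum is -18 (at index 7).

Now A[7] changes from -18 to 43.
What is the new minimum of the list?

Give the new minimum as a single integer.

Old min = -18 (at index 7)
Change: A[7] -18 -> 43
Changed element WAS the min. Need to check: is 43 still <= all others?
  Min of remaining elements: 3
  New min = min(43, 3) = 3

Answer: 3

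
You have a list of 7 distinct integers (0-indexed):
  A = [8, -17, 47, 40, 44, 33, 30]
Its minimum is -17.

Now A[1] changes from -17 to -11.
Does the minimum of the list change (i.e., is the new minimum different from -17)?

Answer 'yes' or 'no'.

Answer: yes

Derivation:
Old min = -17
Change: A[1] -17 -> -11
Changed element was the min; new min must be rechecked.
New min = -11; changed? yes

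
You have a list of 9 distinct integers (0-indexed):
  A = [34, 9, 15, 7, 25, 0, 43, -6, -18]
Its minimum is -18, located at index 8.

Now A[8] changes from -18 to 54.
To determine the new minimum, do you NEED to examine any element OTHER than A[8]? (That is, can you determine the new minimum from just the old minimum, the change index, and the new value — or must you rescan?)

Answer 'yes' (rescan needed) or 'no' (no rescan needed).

Answer: yes

Derivation:
Old min = -18 at index 8
Change at index 8: -18 -> 54
Index 8 WAS the min and new value 54 > old min -18. Must rescan other elements to find the new min.
Needs rescan: yes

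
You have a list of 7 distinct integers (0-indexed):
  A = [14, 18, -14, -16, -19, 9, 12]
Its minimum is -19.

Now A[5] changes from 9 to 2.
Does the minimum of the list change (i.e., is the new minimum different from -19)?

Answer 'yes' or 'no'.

Answer: no

Derivation:
Old min = -19
Change: A[5] 9 -> 2
Changed element was NOT the min; min changes only if 2 < -19.
New min = -19; changed? no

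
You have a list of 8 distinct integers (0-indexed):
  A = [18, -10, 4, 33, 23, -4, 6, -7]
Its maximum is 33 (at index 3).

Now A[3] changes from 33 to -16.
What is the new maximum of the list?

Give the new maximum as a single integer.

Answer: 23

Derivation:
Old max = 33 (at index 3)
Change: A[3] 33 -> -16
Changed element WAS the max -> may need rescan.
  Max of remaining elements: 23
  New max = max(-16, 23) = 23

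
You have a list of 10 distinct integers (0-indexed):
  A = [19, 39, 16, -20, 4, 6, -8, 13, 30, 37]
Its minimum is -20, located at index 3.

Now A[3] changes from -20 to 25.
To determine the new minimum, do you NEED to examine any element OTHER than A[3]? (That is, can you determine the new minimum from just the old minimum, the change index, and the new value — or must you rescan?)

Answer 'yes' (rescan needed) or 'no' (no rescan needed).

Answer: yes

Derivation:
Old min = -20 at index 3
Change at index 3: -20 -> 25
Index 3 WAS the min and new value 25 > old min -20. Must rescan other elements to find the new min.
Needs rescan: yes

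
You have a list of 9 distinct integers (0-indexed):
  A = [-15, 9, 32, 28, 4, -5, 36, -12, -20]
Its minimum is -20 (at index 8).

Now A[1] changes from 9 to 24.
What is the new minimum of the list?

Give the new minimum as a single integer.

Answer: -20

Derivation:
Old min = -20 (at index 8)
Change: A[1] 9 -> 24
Changed element was NOT the old min.
  New min = min(old_min, new_val) = min(-20, 24) = -20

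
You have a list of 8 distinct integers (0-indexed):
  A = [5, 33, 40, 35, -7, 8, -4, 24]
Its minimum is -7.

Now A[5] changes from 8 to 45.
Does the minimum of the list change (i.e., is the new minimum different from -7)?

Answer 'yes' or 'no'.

Answer: no

Derivation:
Old min = -7
Change: A[5] 8 -> 45
Changed element was NOT the min; min changes only if 45 < -7.
New min = -7; changed? no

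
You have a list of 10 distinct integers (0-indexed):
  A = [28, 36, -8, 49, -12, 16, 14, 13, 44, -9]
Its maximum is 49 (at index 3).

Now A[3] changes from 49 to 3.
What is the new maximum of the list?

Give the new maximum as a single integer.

Old max = 49 (at index 3)
Change: A[3] 49 -> 3
Changed element WAS the max -> may need rescan.
  Max of remaining elements: 44
  New max = max(3, 44) = 44

Answer: 44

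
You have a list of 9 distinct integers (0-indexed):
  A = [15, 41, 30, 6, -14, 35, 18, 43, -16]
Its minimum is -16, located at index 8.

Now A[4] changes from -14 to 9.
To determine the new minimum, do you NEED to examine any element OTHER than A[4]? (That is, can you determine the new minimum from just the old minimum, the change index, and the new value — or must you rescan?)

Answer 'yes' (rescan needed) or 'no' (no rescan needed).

Answer: no

Derivation:
Old min = -16 at index 8
Change at index 4: -14 -> 9
Index 4 was NOT the min. New min = min(-16, 9). No rescan of other elements needed.
Needs rescan: no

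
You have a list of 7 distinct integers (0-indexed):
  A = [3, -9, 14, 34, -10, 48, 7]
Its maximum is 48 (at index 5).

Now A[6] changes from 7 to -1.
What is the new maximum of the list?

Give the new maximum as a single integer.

Answer: 48

Derivation:
Old max = 48 (at index 5)
Change: A[6] 7 -> -1
Changed element was NOT the old max.
  New max = max(old_max, new_val) = max(48, -1) = 48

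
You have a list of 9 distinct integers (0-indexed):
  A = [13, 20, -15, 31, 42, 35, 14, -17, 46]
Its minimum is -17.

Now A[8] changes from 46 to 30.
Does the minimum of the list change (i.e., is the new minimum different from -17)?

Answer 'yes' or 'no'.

Old min = -17
Change: A[8] 46 -> 30
Changed element was NOT the min; min changes only if 30 < -17.
New min = -17; changed? no

Answer: no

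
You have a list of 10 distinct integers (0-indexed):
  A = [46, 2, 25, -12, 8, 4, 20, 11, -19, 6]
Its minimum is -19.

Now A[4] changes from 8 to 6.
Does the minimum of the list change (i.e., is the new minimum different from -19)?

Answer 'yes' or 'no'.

Answer: no

Derivation:
Old min = -19
Change: A[4] 8 -> 6
Changed element was NOT the min; min changes only if 6 < -19.
New min = -19; changed? no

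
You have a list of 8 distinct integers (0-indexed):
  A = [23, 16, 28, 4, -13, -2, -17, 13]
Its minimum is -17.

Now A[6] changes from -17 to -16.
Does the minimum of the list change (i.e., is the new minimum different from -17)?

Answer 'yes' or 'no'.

Old min = -17
Change: A[6] -17 -> -16
Changed element was the min; new min must be rechecked.
New min = -16; changed? yes

Answer: yes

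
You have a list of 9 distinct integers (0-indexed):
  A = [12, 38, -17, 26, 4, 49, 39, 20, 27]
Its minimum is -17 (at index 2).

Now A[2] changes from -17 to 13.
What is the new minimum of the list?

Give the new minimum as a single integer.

Old min = -17 (at index 2)
Change: A[2] -17 -> 13
Changed element WAS the min. Need to check: is 13 still <= all others?
  Min of remaining elements: 4
  New min = min(13, 4) = 4

Answer: 4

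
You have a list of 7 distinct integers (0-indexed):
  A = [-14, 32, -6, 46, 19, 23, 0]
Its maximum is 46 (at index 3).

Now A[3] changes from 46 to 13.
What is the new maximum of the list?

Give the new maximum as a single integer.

Answer: 32

Derivation:
Old max = 46 (at index 3)
Change: A[3] 46 -> 13
Changed element WAS the max -> may need rescan.
  Max of remaining elements: 32
  New max = max(13, 32) = 32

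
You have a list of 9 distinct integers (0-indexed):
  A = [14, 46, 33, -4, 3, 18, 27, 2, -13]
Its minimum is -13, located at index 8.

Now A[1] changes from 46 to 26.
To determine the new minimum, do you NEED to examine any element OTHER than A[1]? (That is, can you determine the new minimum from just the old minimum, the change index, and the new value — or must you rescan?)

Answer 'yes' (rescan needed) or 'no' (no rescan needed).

Old min = -13 at index 8
Change at index 1: 46 -> 26
Index 1 was NOT the min. New min = min(-13, 26). No rescan of other elements needed.
Needs rescan: no

Answer: no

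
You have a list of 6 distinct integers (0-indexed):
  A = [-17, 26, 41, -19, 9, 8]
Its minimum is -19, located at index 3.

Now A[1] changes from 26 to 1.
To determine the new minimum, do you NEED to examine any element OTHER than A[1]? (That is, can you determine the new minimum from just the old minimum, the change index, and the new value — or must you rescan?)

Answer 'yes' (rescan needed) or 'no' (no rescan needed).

Answer: no

Derivation:
Old min = -19 at index 3
Change at index 1: 26 -> 1
Index 1 was NOT the min. New min = min(-19, 1). No rescan of other elements needed.
Needs rescan: no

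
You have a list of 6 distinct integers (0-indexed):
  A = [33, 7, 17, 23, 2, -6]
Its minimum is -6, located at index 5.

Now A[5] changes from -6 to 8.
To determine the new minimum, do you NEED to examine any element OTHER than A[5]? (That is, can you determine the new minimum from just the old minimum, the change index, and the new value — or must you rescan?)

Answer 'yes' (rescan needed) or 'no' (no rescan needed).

Old min = -6 at index 5
Change at index 5: -6 -> 8
Index 5 WAS the min and new value 8 > old min -6. Must rescan other elements to find the new min.
Needs rescan: yes

Answer: yes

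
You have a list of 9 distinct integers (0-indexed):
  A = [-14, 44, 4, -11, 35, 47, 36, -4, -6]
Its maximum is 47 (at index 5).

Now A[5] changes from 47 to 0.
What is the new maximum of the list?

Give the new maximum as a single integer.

Answer: 44

Derivation:
Old max = 47 (at index 5)
Change: A[5] 47 -> 0
Changed element WAS the max -> may need rescan.
  Max of remaining elements: 44
  New max = max(0, 44) = 44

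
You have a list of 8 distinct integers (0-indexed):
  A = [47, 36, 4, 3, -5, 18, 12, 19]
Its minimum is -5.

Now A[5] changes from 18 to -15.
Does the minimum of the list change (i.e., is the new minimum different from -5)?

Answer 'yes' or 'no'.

Answer: yes

Derivation:
Old min = -5
Change: A[5] 18 -> -15
Changed element was NOT the min; min changes only if -15 < -5.
New min = -15; changed? yes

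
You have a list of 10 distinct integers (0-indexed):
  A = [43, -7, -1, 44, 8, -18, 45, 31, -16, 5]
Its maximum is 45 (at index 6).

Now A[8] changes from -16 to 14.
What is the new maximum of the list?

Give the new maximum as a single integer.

Old max = 45 (at index 6)
Change: A[8] -16 -> 14
Changed element was NOT the old max.
  New max = max(old_max, new_val) = max(45, 14) = 45

Answer: 45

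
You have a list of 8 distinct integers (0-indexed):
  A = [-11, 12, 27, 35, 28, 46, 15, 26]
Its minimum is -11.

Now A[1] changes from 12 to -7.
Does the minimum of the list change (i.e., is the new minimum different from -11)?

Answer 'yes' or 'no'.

Answer: no

Derivation:
Old min = -11
Change: A[1] 12 -> -7
Changed element was NOT the min; min changes only if -7 < -11.
New min = -11; changed? no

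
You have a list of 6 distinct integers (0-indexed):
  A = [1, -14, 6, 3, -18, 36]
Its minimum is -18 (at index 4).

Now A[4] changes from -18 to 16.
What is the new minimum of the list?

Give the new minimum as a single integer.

Old min = -18 (at index 4)
Change: A[4] -18 -> 16
Changed element WAS the min. Need to check: is 16 still <= all others?
  Min of remaining elements: -14
  New min = min(16, -14) = -14

Answer: -14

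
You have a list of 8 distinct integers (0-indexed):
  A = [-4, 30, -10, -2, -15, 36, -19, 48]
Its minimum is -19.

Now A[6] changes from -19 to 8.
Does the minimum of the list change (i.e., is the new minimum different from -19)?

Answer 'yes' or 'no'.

Answer: yes

Derivation:
Old min = -19
Change: A[6] -19 -> 8
Changed element was the min; new min must be rechecked.
New min = -15; changed? yes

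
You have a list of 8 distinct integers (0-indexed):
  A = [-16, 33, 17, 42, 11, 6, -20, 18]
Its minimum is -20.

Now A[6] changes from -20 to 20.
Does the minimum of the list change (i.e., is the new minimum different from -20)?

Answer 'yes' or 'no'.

Old min = -20
Change: A[6] -20 -> 20
Changed element was the min; new min must be rechecked.
New min = -16; changed? yes

Answer: yes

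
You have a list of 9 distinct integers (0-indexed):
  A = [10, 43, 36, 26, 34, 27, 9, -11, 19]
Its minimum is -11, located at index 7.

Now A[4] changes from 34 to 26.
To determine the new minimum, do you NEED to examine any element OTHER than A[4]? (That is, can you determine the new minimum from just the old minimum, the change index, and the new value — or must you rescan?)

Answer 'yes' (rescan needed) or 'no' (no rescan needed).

Old min = -11 at index 7
Change at index 4: 34 -> 26
Index 4 was NOT the min. New min = min(-11, 26). No rescan of other elements needed.
Needs rescan: no

Answer: no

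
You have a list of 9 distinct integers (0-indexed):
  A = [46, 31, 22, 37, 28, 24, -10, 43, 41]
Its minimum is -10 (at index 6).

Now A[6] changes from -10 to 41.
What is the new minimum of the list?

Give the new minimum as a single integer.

Answer: 22

Derivation:
Old min = -10 (at index 6)
Change: A[6] -10 -> 41
Changed element WAS the min. Need to check: is 41 still <= all others?
  Min of remaining elements: 22
  New min = min(41, 22) = 22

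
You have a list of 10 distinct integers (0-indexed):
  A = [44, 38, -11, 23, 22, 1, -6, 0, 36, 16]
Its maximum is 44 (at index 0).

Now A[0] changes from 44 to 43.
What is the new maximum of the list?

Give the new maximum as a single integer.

Old max = 44 (at index 0)
Change: A[0] 44 -> 43
Changed element WAS the max -> may need rescan.
  Max of remaining elements: 38
  New max = max(43, 38) = 43

Answer: 43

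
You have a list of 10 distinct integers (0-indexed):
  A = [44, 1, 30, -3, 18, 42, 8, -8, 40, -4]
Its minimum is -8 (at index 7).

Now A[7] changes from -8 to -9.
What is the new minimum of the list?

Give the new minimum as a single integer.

Answer: -9

Derivation:
Old min = -8 (at index 7)
Change: A[7] -8 -> -9
Changed element WAS the min. Need to check: is -9 still <= all others?
  Min of remaining elements: -4
  New min = min(-9, -4) = -9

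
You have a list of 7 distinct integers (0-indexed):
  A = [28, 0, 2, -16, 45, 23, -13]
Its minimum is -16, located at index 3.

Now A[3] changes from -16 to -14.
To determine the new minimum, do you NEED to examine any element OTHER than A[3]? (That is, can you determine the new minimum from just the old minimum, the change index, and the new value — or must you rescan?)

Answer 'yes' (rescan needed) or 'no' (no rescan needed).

Answer: yes

Derivation:
Old min = -16 at index 3
Change at index 3: -16 -> -14
Index 3 WAS the min and new value -14 > old min -16. Must rescan other elements to find the new min.
Needs rescan: yes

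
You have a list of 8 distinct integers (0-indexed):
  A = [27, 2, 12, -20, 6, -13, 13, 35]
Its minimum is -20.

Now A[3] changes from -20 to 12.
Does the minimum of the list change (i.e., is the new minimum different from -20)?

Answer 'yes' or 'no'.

Old min = -20
Change: A[3] -20 -> 12
Changed element was the min; new min must be rechecked.
New min = -13; changed? yes

Answer: yes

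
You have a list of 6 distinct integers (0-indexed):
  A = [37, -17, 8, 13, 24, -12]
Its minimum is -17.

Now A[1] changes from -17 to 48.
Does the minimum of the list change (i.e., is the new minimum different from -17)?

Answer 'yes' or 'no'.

Answer: yes

Derivation:
Old min = -17
Change: A[1] -17 -> 48
Changed element was the min; new min must be rechecked.
New min = -12; changed? yes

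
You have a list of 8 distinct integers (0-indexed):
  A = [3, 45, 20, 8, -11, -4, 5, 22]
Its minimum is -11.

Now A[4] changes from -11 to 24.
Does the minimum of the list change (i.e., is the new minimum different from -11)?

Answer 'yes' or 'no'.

Old min = -11
Change: A[4] -11 -> 24
Changed element was the min; new min must be rechecked.
New min = -4; changed? yes

Answer: yes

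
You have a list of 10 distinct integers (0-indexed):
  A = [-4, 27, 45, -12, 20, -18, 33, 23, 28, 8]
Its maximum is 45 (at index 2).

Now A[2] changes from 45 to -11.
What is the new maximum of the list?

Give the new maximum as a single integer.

Old max = 45 (at index 2)
Change: A[2] 45 -> -11
Changed element WAS the max -> may need rescan.
  Max of remaining elements: 33
  New max = max(-11, 33) = 33

Answer: 33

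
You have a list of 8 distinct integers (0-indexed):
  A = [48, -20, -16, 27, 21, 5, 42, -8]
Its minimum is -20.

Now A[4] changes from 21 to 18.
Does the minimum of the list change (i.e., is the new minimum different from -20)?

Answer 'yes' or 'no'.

Answer: no

Derivation:
Old min = -20
Change: A[4] 21 -> 18
Changed element was NOT the min; min changes only if 18 < -20.
New min = -20; changed? no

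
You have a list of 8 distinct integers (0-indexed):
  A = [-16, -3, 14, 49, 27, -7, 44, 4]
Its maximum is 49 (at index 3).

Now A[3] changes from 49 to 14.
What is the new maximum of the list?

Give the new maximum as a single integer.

Answer: 44

Derivation:
Old max = 49 (at index 3)
Change: A[3] 49 -> 14
Changed element WAS the max -> may need rescan.
  Max of remaining elements: 44
  New max = max(14, 44) = 44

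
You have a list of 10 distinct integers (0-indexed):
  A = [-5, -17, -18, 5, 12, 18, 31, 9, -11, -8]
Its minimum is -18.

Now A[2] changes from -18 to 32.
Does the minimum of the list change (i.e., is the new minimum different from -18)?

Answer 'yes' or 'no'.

Answer: yes

Derivation:
Old min = -18
Change: A[2] -18 -> 32
Changed element was the min; new min must be rechecked.
New min = -17; changed? yes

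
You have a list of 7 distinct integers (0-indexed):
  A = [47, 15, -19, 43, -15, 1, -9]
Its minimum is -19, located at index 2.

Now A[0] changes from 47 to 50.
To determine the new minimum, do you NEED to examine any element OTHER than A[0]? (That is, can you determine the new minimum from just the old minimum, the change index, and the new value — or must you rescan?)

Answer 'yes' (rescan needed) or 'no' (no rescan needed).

Old min = -19 at index 2
Change at index 0: 47 -> 50
Index 0 was NOT the min. New min = min(-19, 50). No rescan of other elements needed.
Needs rescan: no

Answer: no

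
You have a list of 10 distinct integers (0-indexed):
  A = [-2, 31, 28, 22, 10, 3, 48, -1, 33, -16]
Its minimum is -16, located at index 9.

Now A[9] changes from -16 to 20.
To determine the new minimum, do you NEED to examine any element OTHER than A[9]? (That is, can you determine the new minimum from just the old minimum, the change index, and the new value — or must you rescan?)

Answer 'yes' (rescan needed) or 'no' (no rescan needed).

Answer: yes

Derivation:
Old min = -16 at index 9
Change at index 9: -16 -> 20
Index 9 WAS the min and new value 20 > old min -16. Must rescan other elements to find the new min.
Needs rescan: yes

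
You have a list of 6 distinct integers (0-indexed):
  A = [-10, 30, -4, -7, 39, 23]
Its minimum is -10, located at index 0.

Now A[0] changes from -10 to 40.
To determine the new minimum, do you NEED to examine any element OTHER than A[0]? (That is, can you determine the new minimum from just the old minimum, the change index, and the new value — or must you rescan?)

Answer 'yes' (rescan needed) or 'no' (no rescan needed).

Old min = -10 at index 0
Change at index 0: -10 -> 40
Index 0 WAS the min and new value 40 > old min -10. Must rescan other elements to find the new min.
Needs rescan: yes

Answer: yes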